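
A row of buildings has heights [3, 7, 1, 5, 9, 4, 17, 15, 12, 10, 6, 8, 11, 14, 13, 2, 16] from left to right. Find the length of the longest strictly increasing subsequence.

7

Let dp[i] be the length of the longest such subsequence ending at index i:
i:      1  2  3  4  5  6  7  8  9 10 11 12 13 14 15 16 17
a[i]:   3  7  1  5  9  4 17 15 12 10  6  8 11 14 13  2 16
dp:     1  2  1  2  3  2  4  4  4  4  3  4  5  6  6  2  7
Maximum dp value is 7.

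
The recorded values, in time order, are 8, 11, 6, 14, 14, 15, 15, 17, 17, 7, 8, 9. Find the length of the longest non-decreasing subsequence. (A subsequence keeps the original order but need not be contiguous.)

8

Track the smallest tail for each achievable length (allowing ties):
8 → extends → [8]
11 → extends → [8, 11]
6 → replaces 8 → [6, 11]
14 → extends → [6, 11, 14]
14 → extends → [6, 11, 14, 14]
15 → extends → [6, 11, 14, 14, 15]
15 → extends → [6, 11, 14, 14, 15, 15]
17 → extends → [6, 11, 14, 14, 15, 15, 17]
17 → extends → [6, 11, 14, 14, 15, 15, 17, 17]
7 → replaces 11 → [6, 7, 14, 14, 15, 15, 17, 17]
8 → replaces 14 → [6, 7, 8, 14, 15, 15, 17, 17]
9 → replaces 14 → [6, 7, 8, 9, 15, 15, 17, 17]
Eight tails, so the longest non-decreasing subsequence has length 8 (e.g. 8, 11, 14, 14, 15, 15, 17, 17).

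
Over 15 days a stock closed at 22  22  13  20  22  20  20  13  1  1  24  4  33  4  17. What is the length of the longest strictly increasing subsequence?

Let dp[i] be the length of the longest such subsequence ending at index i:
i:      1  2  3  4  5  6  7  8  9 10 11 12 13 14 15
a[i]:  22 22 13 20 22 20 20 13  1  1 24  4 33  4 17
dp:     1  1  1  2  3  2  2  1  1  1  4  2  5  2  3
Maximum dp value is 5.

5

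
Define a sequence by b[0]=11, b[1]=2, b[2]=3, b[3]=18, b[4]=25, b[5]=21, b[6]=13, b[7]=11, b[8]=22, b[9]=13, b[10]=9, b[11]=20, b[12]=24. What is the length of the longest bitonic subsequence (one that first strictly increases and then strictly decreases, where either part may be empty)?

8

inc[i] = longest strictly increasing subsequence ending at i; dec[i] = longest strictly decreasing subsequence starting at i:
i:      0  1  2  3  4  5  6  7  8  9 10 11 12
b[i]:  11  2  3 18 25 21 13 11 22 13  9 20 24
inc:    1  1  2  3  4  4  3  3  5  4  3  5  6
dec:    2  1  1  4  5  4  3  2  3  2  1  1  1
Best peak at i=4 (value 25): inc=4, dec=5, length 4+5−1 = 8.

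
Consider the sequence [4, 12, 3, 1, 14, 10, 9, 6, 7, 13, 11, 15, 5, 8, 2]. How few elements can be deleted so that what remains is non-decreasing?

Fewest deletions = n − (longest non-decreasing subsequence).
i:      1  2  3  4  5  6  7  8  9 10 11 12 13 14 15
a[i]:   4 12  3  1 14 10  9  6  7 13 11 15  5  8  2
dp:     1  2  1  1  3  2  2  2  3  4  4  5  2  4  2
max dp = 5, so deletions = 15 − 5 = 10.

10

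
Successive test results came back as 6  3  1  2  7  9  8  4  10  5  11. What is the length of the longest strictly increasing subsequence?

6

Let dp[i] be the length of the longest such subsequence ending at index i:
i:      1  2  3  4  5  6  7  8  9 10 11
a[i]:   6  3  1  2  7  9  8  4 10  5 11
dp:     1  1  1  2  3  4  4  3  5  4  6
Maximum dp value is 6.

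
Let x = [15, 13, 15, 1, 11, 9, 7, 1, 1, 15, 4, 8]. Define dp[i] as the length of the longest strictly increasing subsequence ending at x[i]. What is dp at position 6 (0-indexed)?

2

dp[i] = 1 + max{dp[j] : j<i, x[j]<x[i]} (or 1 if no such j):
i:      0  1  2  3  4  5  6  7  8  9 10 11
x[i]:  15 13 15  1 11  9  7  1  1 15  4  8
dp:     1  1  2  1  2  2  2  1  1  3  2  3
At index 6 the value is 2.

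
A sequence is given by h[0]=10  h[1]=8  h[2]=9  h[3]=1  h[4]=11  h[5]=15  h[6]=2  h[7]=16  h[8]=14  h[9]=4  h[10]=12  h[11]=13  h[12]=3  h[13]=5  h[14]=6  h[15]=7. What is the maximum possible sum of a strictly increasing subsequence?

59

Let S[i] be the best sum of a strictly increasing subsequence ending at i:
i:      0  1  2  3  4  5  6  7  8  9 10 11 12 13 14 15
h[i]:  10  8  9  1 11 15  2 16 14  4 12 13  3  5  6  7
S:     10  8 17  1 28 43  3 59 42  7 40 53  6 12 18 25
Maximum is 59 (e.g. 8 + 9 + 11 + 15 + 16).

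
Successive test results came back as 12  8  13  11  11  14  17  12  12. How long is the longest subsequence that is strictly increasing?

4

Let dp[i] be the length of the longest such subsequence ending at index i:
i:      1  2  3  4  5  6  7  8  9
a[i]:  12  8 13 11 11 14 17 12 12
dp:     1  1  2  2  2  3  4  3  3
Maximum dp value is 4.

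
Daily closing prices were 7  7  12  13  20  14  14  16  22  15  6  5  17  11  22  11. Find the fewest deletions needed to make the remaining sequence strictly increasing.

9

Fewest deletions = n − (longest strictly increasing subsequence).
i:      1  2  3  4  5  6  7  8  9 10 11 12 13 14 15 16
a[i]:   7  7 12 13 20 14 14 16 22 15  6  5 17 11 22 11
dp:     1  1  2  3  4  4  4  5  6  5  1  1  6  2  7  2
max dp = 7, so deletions = 16 − 7 = 9.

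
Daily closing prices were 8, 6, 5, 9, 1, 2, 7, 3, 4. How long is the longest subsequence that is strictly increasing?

Let dp[i] be the length of the longest such subsequence ending at index i:
i:     1 2 3 4 5 6 7 8 9
a[i]:  8 6 5 9 1 2 7 3 4
dp:    1 1 1 2 1 2 3 3 4
Maximum dp value is 4.

4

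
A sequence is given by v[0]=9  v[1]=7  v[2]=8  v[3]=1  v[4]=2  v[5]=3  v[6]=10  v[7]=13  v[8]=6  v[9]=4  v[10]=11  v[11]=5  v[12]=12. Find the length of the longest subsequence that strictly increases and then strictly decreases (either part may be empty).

inc[i] = longest strictly increasing subsequence ending at i; dec[i] = longest strictly decreasing subsequence starting at i:
i:      0  1  2  3  4  5  6  7  8  9 10 11 12
v[i]:   9  7  8  1  2  3 10 13  6  4 11  5 12
inc:    1  1  2  1  2  3  4  5  4  4  5  5  6
dec:    4  3  3  1  1  1  3  3  2  1  2  1  1
Best peak at i=7 (value 13): inc=5, dec=3, length 5+3−1 = 7.

7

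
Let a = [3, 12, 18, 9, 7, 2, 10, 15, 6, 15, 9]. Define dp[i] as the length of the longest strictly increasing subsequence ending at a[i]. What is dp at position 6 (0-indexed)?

dp[i] = 1 + max{dp[j] : j<i, a[j]<a[i]} (or 1 if no such j):
i:      0  1  2  3  4  5  6  7  8  9 10
a[i]:   3 12 18  9  7  2 10 15  6 15  9
dp:     1  2  3  2  2  1  3  4  2  4  3
At index 6 the value is 3.

3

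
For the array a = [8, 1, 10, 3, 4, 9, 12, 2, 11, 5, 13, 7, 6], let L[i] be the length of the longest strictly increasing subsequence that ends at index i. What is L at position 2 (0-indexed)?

2

dp[i] = 1 + max{dp[j] : j<i, a[j]<a[i]} (or 1 if no such j):
i:      0  1  2  3  4  5  6  7  8  9 10 11 12
a[i]:   8  1 10  3  4  9 12  2 11  5 13  7  6
dp:     1  1  2  2  3  4  5  2  5  4  6  5  5
At index 2 the value is 2.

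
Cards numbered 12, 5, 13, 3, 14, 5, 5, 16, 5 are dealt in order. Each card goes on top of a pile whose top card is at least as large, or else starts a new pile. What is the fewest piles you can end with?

Place each on the leftmost legal pile:
12 → new pile 1 (tops now [12])
5 → pile 1 (tops now [5])
13 → new pile 2 (tops now [5, 13])
3 → pile 1 (tops now [3, 13])
14 → new pile 3 (tops now [3, 13, 14])
5 → pile 2 (tops now [3, 5, 14])
5 → pile 2 (tops now [3, 5, 14])
16 → new pile 4 (tops now [3, 5, 14, 16])
5 → pile 2 (tops now [3, 5, 14, 16])
Four piles.

4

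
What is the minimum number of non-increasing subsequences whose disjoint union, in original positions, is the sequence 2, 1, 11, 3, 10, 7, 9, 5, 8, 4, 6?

Place each on the leftmost legal pile:
2 → new pile 1 (tops now [2])
1 → pile 1 (tops now [1])
11 → new pile 2 (tops now [1, 11])
3 → pile 2 (tops now [1, 3])
10 → new pile 3 (tops now [1, 3, 10])
7 → pile 3 (tops now [1, 3, 7])
9 → new pile 4 (tops now [1, 3, 7, 9])
5 → pile 3 (tops now [1, 3, 5, 9])
8 → pile 4 (tops now [1, 3, 5, 8])
4 → pile 3 (tops now [1, 3, 4, 8])
6 → pile 4 (tops now [1, 3, 4, 6])
Four piles.

4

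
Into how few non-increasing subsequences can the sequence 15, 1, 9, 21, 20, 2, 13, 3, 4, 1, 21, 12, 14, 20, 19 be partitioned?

7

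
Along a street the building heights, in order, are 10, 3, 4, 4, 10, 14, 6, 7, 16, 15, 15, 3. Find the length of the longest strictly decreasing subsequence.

3

Let dp[i] be the longest strictly decreasing subsequence ending at i:
i:      1  2  3  4  5  6  7  8  9 10 11 12
a[i]:  10  3  4  4 10 14  6  7 16 15 15  3
dp:     1  2  2  2  1  1  2  2  1  2  2  3
Maximum is 3.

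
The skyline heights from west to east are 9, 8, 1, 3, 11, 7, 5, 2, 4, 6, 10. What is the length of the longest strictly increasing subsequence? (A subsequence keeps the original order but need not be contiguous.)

5

Let dp[i] be the length of the longest such subsequence ending at index i:
i:      1  2  3  4  5  6  7  8  9 10 11
a[i]:   9  8  1  3 11  7  5  2  4  6 10
dp:     1  1  1  2  3  3  3  2  3  4  5
Maximum dp value is 5.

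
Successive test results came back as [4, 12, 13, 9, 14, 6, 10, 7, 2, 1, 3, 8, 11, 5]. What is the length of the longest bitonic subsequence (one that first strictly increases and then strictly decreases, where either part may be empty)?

8

inc[i] = longest strictly increasing subsequence ending at i; dec[i] = longest strictly decreasing subsequence starting at i:
i:      1  2  3  4  5  6  7  8  9 10 11 12 13 14
a[i]:   4 12 13  9 14  6 10  7  2  1  3  8 11  5
inc:    1  2  3  2  4  2  3  3  1  1  2  4  5  3
dec:    3  5  5  4  5  3  4  3  2  1  1  2  2  1
Best peak at i=5 (value 14): inc=4, dec=5, length 4+5−1 = 8.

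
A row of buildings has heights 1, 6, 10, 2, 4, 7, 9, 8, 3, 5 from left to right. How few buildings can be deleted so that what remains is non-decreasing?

5

Fewest deletions = n − (longest non-decreasing subsequence).
i:      1  2  3  4  5  6  7  8  9 10
a[i]:   1  6 10  2  4  7  9  8  3  5
dp:     1  2  3  2  3  4  5  5  3  4
max dp = 5, so deletions = 10 − 5 = 5.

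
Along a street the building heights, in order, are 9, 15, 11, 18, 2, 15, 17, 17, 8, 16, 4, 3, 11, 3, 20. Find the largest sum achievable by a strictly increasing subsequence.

72

Let S[i] be the best sum of a strictly increasing subsequence ending at i:
i:      1  2  3  4  5  6  7  8  9 10 11 12 13 14 15
a[i]:   9 15 11 18  2 15 17 17  8 16  4  3 11  3 20
S:      9 24 20 42  2 35 52 52 10 51  6  5 21  5 72
Maximum is 72 (e.g. 9 + 11 + 15 + 17 + 20).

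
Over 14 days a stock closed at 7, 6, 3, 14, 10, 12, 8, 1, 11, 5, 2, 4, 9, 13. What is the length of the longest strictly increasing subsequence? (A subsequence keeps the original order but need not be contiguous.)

5

Let dp[i] be the length of the longest such subsequence ending at index i:
i:      1  2  3  4  5  6  7  8  9 10 11 12 13 14
a[i]:   7  6  3 14 10 12  8  1 11  5  2  4  9 13
dp:     1  1  1  2  2  3  2  1  3  2  2  3  4  5
Maximum dp value is 5.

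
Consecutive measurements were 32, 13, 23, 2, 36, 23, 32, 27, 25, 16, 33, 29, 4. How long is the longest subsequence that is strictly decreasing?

Negate each value so 'decreasing' becomes 'increasing', then run patience tails on the negated sequence:
-32 → extends → [-32]
-13 → extends → [-32, -13]
-23 → replaces -13 → [-32, -23]
-2 → extends → [-32, -23, -2]
-36 → replaces -32 → [-36, -23, -2]
-23 → already a tail → [-36, -23, -2]
-32 → replaces -23 → [-36, -32, -2]
-27 → replaces -2 → [-36, -32, -27]
-25 → extends → [-36, -32, -27, -25]
-16 → extends → [-36, -32, -27, -25, -16]
-33 → replaces -32 → [-36, -33, -27, -25, -16]
-29 → replaces -27 → [-36, -33, -29, -25, -16]
-4 → extends → [-36, -33, -29, -25, -16, -4]
Six tails, so the longest strictly decreasing subsequence of the original has length 6.

6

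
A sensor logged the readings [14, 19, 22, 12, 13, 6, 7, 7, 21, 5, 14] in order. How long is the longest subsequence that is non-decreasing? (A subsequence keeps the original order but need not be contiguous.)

4

Track the smallest tail for each achievable length (allowing ties):
14 → extends → [14]
19 → extends → [14, 19]
22 → extends → [14, 19, 22]
12 → replaces 14 → [12, 19, 22]
13 → replaces 19 → [12, 13, 22]
6 → replaces 12 → [6, 13, 22]
7 → replaces 13 → [6, 7, 22]
7 → replaces 22 → [6, 7, 7]
21 → extends → [6, 7, 7, 21]
5 → replaces 6 → [5, 7, 7, 21]
14 → replaces 21 → [5, 7, 7, 14]
Four tails, so the longest non-decreasing subsequence has length 4 (e.g. 6, 7, 7, 21).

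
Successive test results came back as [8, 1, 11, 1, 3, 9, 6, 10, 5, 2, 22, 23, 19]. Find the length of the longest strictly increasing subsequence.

6

Let dp[i] be the length of the longest such subsequence ending at index i:
i:      1  2  3  4  5  6  7  8  9 10 11 12 13
a[i]:   8  1 11  1  3  9  6 10  5  2 22 23 19
dp:     1  1  2  1  2  3  3  4  3  2  5  6  5
Maximum dp value is 6.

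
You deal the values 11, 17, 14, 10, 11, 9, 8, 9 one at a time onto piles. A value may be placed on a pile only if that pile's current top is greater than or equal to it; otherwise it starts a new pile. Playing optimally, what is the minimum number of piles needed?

2

Place each on the leftmost legal pile:
11 → new pile 1 (tops now [11])
17 → new pile 2 (tops now [11, 17])
14 → pile 2 (tops now [11, 14])
10 → pile 1 (tops now [10, 14])
11 → pile 2 (tops now [10, 11])
9 → pile 1 (tops now [9, 11])
8 → pile 1 (tops now [8, 11])
9 → pile 2 (tops now [8, 9])
Two piles.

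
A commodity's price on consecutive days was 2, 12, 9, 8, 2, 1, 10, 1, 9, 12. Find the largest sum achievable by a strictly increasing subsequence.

Let S[i] be the best sum of a strictly increasing subsequence ending at i:
i:      1  2  3  4  5  6  7  8  9 10
a[i]:   2 12  9  8  2  1 10  1  9 12
S:      2 14 11 10  2  1 21  1 19 33
Maximum is 33 (e.g. 2 + 9 + 10 + 12).

33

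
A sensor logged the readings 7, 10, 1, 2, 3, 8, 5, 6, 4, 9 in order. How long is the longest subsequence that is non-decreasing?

6

Track the smallest tail for each achievable length (allowing ties):
7 → extends → [7]
10 → extends → [7, 10]
1 → replaces 7 → [1, 10]
2 → replaces 10 → [1, 2]
3 → extends → [1, 2, 3]
8 → extends → [1, 2, 3, 8]
5 → replaces 8 → [1, 2, 3, 5]
6 → extends → [1, 2, 3, 5, 6]
4 → replaces 5 → [1, 2, 3, 4, 6]
9 → extends → [1, 2, 3, 4, 6, 9]
Six tails, so the longest non-decreasing subsequence has length 6 (e.g. 1, 2, 3, 5, 6, 9).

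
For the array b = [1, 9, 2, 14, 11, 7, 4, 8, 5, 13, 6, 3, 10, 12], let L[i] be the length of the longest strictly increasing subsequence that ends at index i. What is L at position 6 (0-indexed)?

3

dp[i] = 1 + max{dp[j] : j<i, b[j]<b[i]} (or 1 if no such j):
i:      0  1  2  3  4  5  6  7  8  9 10 11 12 13
b[i]:   1  9  2 14 11  7  4  8  5 13  6  3 10 12
dp:     1  2  2  3  3  3  3  4  4  5  5  3  6  7
At index 6 the value is 3.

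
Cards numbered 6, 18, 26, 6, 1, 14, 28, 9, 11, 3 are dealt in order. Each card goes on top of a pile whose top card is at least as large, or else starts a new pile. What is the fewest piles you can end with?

4

Place each on the leftmost legal pile:
6 → new pile 1 (tops now [6])
18 → new pile 2 (tops now [6, 18])
26 → new pile 3 (tops now [6, 18, 26])
6 → pile 1 (tops now [6, 18, 26])
1 → pile 1 (tops now [1, 18, 26])
14 → pile 2 (tops now [1, 14, 26])
28 → new pile 4 (tops now [1, 14, 26, 28])
9 → pile 2 (tops now [1, 9, 26, 28])
11 → pile 3 (tops now [1, 9, 11, 28])
3 → pile 2 (tops now [1, 3, 11, 28])
Four piles.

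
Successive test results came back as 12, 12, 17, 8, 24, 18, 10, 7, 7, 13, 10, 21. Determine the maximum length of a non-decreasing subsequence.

5

Let dp[i] be the length of the longest such subsequence ending at index i:
i:      1  2  3  4  5  6  7  8  9 10 11 12
a[i]:  12 12 17  8 24 18 10  7  7 13 10 21
dp:     1  2  3  1  4  4  2  1  2  3  3  5
Maximum dp value is 5.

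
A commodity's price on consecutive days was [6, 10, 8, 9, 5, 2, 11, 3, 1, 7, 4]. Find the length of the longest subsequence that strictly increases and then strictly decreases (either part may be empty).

inc[i] = longest strictly increasing subsequence ending at i; dec[i] = longest strictly decreasing subsequence starting at i:
i:      1  2  3  4  5  6  7  8  9 10 11
a[i]:   6 10  8  9  5  2 11  3  1  7  4
inc:    1  2  2  3  1  1  4  2  1  3  3
dec:    4  5  4  4  3  2  3  2  1  2  1
Best peak at i=2 (value 10): inc=2, dec=5, length 2+5−1 = 6.

6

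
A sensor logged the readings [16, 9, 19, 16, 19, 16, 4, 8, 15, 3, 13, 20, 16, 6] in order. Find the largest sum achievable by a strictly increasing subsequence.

Let S[i] be the best sum of a strictly increasing subsequence ending at i:
i:      1  2  3  4  5  6  7  8  9 10 11 12 13 14
a[i]:  16  9 19 16 19 16  4  8 15  3 13 20 16  6
S:     16  9 35 25 44 25  4 12 27  3 25 64 43 10
Maximum is 64 (e.g. 9 + 16 + 19 + 20).

64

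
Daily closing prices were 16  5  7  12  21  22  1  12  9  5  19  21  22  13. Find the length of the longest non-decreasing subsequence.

Track the smallest tail for each achievable length (allowing ties):
16 → extends → [16]
5 → replaces 16 → [5]
7 → extends → [5, 7]
12 → extends → [5, 7, 12]
21 → extends → [5, 7, 12, 21]
22 → extends → [5, 7, 12, 21, 22]
1 → replaces 5 → [1, 7, 12, 21, 22]
12 → replaces 21 → [1, 7, 12, 12, 22]
9 → replaces 12 → [1, 7, 9, 12, 22]
5 → replaces 7 → [1, 5, 9, 12, 22]
19 → replaces 22 → [1, 5, 9, 12, 19]
21 → extends → [1, 5, 9, 12, 19, 21]
22 → extends → [1, 5, 9, 12, 19, 21, 22]
13 → replaces 19 → [1, 5, 9, 12, 13, 21, 22]
Seven tails, so the longest non-decreasing subsequence has length 7 (e.g. 5, 7, 12, 12, 19, 21, 22).

7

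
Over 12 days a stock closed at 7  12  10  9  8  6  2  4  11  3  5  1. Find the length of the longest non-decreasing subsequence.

Track the smallest tail for each achievable length (allowing ties):
7 → extends → [7]
12 → extends → [7, 12]
10 → replaces 12 → [7, 10]
9 → replaces 10 → [7, 9]
8 → replaces 9 → [7, 8]
6 → replaces 7 → [6, 8]
2 → replaces 6 → [2, 8]
4 → replaces 8 → [2, 4]
11 → extends → [2, 4, 11]
3 → replaces 4 → [2, 3, 11]
5 → replaces 11 → [2, 3, 5]
1 → replaces 2 → [1, 3, 5]
Three tails, so the longest non-decreasing subsequence has length 3 (e.g. 7, 10, 11).

3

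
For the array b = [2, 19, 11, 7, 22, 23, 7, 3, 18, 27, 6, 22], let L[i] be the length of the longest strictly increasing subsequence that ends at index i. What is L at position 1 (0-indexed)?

2

dp[i] = 1 + max{dp[j] : j<i, b[j]<b[i]} (or 1 if no such j):
i:      0  1  2  3  4  5  6  7  8  9 10 11
b[i]:   2 19 11  7 22 23  7  3 18 27  6 22
dp:     1  2  2  2  3  4  2  2  3  5  3  4
At index 1 the value is 2.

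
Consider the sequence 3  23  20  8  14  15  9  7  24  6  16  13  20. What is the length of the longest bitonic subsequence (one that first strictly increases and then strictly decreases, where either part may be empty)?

7

inc[i] = longest strictly increasing subsequence ending at i; dec[i] = longest strictly decreasing subsequence starting at i:
i:      1  2  3  4  5  6  7  8  9 10 11 12 13
a[i]:   3 23 20  8 14 15  9  7 24  6 16 13 20
inc:    1  2  2  2  3  4  3  2  5  2  5  4  6
dec:    1  6  5  3  4  4  3  2  3  1  2  1  1
Best peak at i=2 (value 23): inc=2, dec=6, length 2+6−1 = 7.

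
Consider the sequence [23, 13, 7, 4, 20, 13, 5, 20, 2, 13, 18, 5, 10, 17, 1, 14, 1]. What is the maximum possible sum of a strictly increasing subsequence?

Let S[i] be the best sum of a strictly increasing subsequence ending at i:
i:      1  2  3  4  5  6  7  8  9 10 11 12 13 14 15 16 17
a[i]:  23 13  7  4 20 13  5 20  2 13 18  5 10 17  1 14  1
S:     23 13  7  4 33 20  9 40  2 22 40  9 19 39  1 36  1
Maximum is 40 (e.g. 7 + 13 + 20).

40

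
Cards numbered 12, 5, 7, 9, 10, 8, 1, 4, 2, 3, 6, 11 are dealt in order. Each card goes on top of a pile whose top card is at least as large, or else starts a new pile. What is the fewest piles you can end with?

Place each on the leftmost legal pile:
12 → new pile 1 (tops now [12])
5 → pile 1 (tops now [5])
7 → new pile 2 (tops now [5, 7])
9 → new pile 3 (tops now [5, 7, 9])
10 → new pile 4 (tops now [5, 7, 9, 10])
8 → pile 3 (tops now [5, 7, 8, 10])
1 → pile 1 (tops now [1, 7, 8, 10])
4 → pile 2 (tops now [1, 4, 8, 10])
2 → pile 2 (tops now [1, 2, 8, 10])
3 → pile 3 (tops now [1, 2, 3, 10])
6 → pile 4 (tops now [1, 2, 3, 6])
11 → new pile 5 (tops now [1, 2, 3, 6, 11])
Five piles.

5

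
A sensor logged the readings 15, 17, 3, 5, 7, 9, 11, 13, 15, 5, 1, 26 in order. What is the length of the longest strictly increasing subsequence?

Let dp[i] be the length of the longest such subsequence ending at index i:
i:      1  2  3  4  5  6  7  8  9 10 11 12
a[i]:  15 17  3  5  7  9 11 13 15  5  1 26
dp:     1  2  1  2  3  4  5  6  7  2  1  8
Maximum dp value is 8.

8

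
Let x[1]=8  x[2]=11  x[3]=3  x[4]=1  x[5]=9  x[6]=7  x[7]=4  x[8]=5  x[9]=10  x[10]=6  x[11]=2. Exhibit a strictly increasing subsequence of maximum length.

Patience tails give the LIS length; then backtrack through the dp parents:
8 → extends → [8]
11 → extends → [8, 11]
3 → replaces 8 → [3, 11]
1 → replaces 3 → [1, 11]
9 → replaces 11 → [1, 9]
7 → replaces 9 → [1, 7]
4 → replaces 7 → [1, 4]
5 → extends → [1, 4, 5]
10 → extends → [1, 4, 5, 10]
6 → replaces 10 → [1, 4, 5, 6]
2 → replaces 4 → [1, 2, 5, 6]
Length 4; one witness is 3, 4, 5, 10.

3, 4, 5, 10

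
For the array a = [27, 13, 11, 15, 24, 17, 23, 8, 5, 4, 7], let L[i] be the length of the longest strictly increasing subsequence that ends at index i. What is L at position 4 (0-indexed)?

dp[i] = 1 + max{dp[j] : j<i, a[j]<a[i]} (or 1 if no such j):
i:      0  1  2  3  4  5  6  7  8  9 10
a[i]:  27 13 11 15 24 17 23  8  5  4  7
dp:     1  1  1  2  3  3  4  1  1  1  2
At index 4 the value is 3.

3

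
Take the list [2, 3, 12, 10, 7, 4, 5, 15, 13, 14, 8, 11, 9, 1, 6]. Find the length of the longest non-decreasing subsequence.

Track the smallest tail for each achievable length (allowing ties):
2 → extends → [2]
3 → extends → [2, 3]
12 → extends → [2, 3, 12]
10 → replaces 12 → [2, 3, 10]
7 → replaces 10 → [2, 3, 7]
4 → replaces 7 → [2, 3, 4]
5 → extends → [2, 3, 4, 5]
15 → extends → [2, 3, 4, 5, 15]
13 → replaces 15 → [2, 3, 4, 5, 13]
14 → extends → [2, 3, 4, 5, 13, 14]
8 → replaces 13 → [2, 3, 4, 5, 8, 14]
11 → replaces 14 → [2, 3, 4, 5, 8, 11]
9 → replaces 11 → [2, 3, 4, 5, 8, 9]
1 → replaces 2 → [1, 3, 4, 5, 8, 9]
6 → replaces 8 → [1, 3, 4, 5, 6, 9]
Six tails, so the longest non-decreasing subsequence has length 6 (e.g. 2, 3, 4, 5, 13, 14).

6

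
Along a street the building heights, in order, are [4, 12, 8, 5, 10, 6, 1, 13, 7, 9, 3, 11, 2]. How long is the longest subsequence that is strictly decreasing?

Let dp[i] be the longest strictly decreasing subsequence ending at i:
i:      1  2  3  4  5  6  7  8  9 10 11 12 13
a[i]:   4 12  8  5 10  6  1 13  7  9  3 11  2
dp:     1  1  2  3  2  3  4  1  3  3  4  2  5
Maximum is 5.

5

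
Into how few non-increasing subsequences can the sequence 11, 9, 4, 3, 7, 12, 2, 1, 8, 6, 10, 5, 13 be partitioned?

5

Place each on the leftmost legal pile:
11 → new pile 1 (tops now [11])
9 → pile 1 (tops now [9])
4 → pile 1 (tops now [4])
3 → pile 1 (tops now [3])
7 → new pile 2 (tops now [3, 7])
12 → new pile 3 (tops now [3, 7, 12])
2 → pile 1 (tops now [2, 7, 12])
1 → pile 1 (tops now [1, 7, 12])
8 → pile 3 (tops now [1, 7, 8])
6 → pile 2 (tops now [1, 6, 8])
10 → new pile 4 (tops now [1, 6, 8, 10])
5 → pile 2 (tops now [1, 5, 8, 10])
13 → new pile 5 (tops now [1, 5, 8, 10, 13])
Five piles.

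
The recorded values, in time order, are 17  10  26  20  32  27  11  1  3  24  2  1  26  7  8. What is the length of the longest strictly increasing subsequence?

Let dp[i] be the length of the longest such subsequence ending at index i:
i:      1  2  3  4  5  6  7  8  9 10 11 12 13 14 15
a[i]:  17 10 26 20 32 27 11  1  3 24  2  1 26  7  8
dp:     1  1  2  2  3  3  2  1  2  3  2  1  4  3  4
Maximum dp value is 4.

4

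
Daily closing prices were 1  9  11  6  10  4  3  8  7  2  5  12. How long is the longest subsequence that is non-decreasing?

Let dp[i] be the length of the longest such subsequence ending at index i:
i:      1  2  3  4  5  6  7  8  9 10 11 12
a[i]:   1  9 11  6 10  4  3  8  7  2  5 12
dp:     1  2  3  2  3  2  2  3  3  2  3  4
Maximum dp value is 4.

4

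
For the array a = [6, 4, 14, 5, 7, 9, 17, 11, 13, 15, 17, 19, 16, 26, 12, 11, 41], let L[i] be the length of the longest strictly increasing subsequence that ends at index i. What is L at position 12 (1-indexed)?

9

dp[i] = 1 + max{dp[j] : j<i, a[j]<a[i]} (or 1 if no such j):
i:      1  2  3  4  5  6  7  8  9 10 11 12 13 14 15 16 17
a[i]:   6  4 14  5  7  9 17 11 13 15 17 19 16 26 12 11 41
dp:     1  1  2  2  3  4  5  5  6  7  8  9  8 10  6  5 11
At index 12 the value is 9.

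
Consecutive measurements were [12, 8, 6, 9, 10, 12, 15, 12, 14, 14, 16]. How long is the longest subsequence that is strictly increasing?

6

Let dp[i] be the length of the longest such subsequence ending at index i:
i:      1  2  3  4  5  6  7  8  9 10 11
a[i]:  12  8  6  9 10 12 15 12 14 14 16
dp:     1  1  1  2  3  4  5  4  5  5  6
Maximum dp value is 6.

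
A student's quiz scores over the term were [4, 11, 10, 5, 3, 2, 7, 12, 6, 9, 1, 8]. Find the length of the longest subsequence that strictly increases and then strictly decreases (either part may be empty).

7

inc[i] = longest strictly increasing subsequence ending at i; dec[i] = longest strictly decreasing subsequence starting at i:
i:      1  2  3  4  5  6  7  8  9 10 11 12
a[i]:   4 11 10  5  3  2  7 12  6  9  1  8
inc:    1  2  2  2  1  1  3  4  3  4  1  4
dec:    4  6  5  4  3  2  3  3  2  2  1  1
Best peak at i=2 (value 11): inc=2, dec=6, length 2+6−1 = 7.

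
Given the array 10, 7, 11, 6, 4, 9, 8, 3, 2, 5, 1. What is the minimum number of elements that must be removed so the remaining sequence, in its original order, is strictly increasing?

Fewest deletions = n − (longest strictly increasing subsequence).
i:      1  2  3  4  5  6  7  8  9 10 11
a[i]:  10  7 11  6  4  9  8  3  2  5  1
dp:     1  1  2  1  1  2  2  1  1  2  1
max dp = 2, so deletions = 11 − 2 = 9.

9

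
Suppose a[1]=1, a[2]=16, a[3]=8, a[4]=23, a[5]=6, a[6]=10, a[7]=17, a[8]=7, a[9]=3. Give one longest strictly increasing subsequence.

Patience tails give the LIS length; then backtrack through the dp parents:
1 → extends → [1]
16 → extends → [1, 16]
8 → replaces 16 → [1, 8]
23 → extends → [1, 8, 23]
6 → replaces 8 → [1, 6, 23]
10 → replaces 23 → [1, 6, 10]
17 → extends → [1, 6, 10, 17]
7 → replaces 10 → [1, 6, 7, 17]
3 → replaces 6 → [1, 3, 7, 17]
Length 4; one witness is 1, 8, 10, 17.

1, 8, 10, 17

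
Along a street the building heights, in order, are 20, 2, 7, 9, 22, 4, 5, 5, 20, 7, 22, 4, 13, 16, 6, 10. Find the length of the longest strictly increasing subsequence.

6

Track the smallest tail for each achievable length (strict):
20 → extends → [20]
2 → replaces 20 → [2]
7 → extends → [2, 7]
9 → extends → [2, 7, 9]
22 → extends → [2, 7, 9, 22]
4 → replaces 7 → [2, 4, 9, 22]
5 → replaces 9 → [2, 4, 5, 22]
5 → already a tail → [2, 4, 5, 22]
20 → replaces 22 → [2, 4, 5, 20]
7 → replaces 20 → [2, 4, 5, 7]
22 → extends → [2, 4, 5, 7, 22]
4 → already a tail → [2, 4, 5, 7, 22]
13 → replaces 22 → [2, 4, 5, 7, 13]
16 → extends → [2, 4, 5, 7, 13, 16]
6 → replaces 7 → [2, 4, 5, 6, 13, 16]
10 → replaces 13 → [2, 4, 5, 6, 10, 16]
Six tails, so the longest strictly increasing subsequence has length 6 (e.g. 2, 4, 5, 7, 13, 16).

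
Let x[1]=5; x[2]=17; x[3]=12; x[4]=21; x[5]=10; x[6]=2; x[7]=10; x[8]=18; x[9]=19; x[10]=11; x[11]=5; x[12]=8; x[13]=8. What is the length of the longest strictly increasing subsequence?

Track the smallest tail for each achievable length (strict):
5 → extends → [5]
17 → extends → [5, 17]
12 → replaces 17 → [5, 12]
21 → extends → [5, 12, 21]
10 → replaces 12 → [5, 10, 21]
2 → replaces 5 → [2, 10, 21]
10 → already a tail → [2, 10, 21]
18 → replaces 21 → [2, 10, 18]
19 → extends → [2, 10, 18, 19]
11 → replaces 18 → [2, 10, 11, 19]
5 → replaces 10 → [2, 5, 11, 19]
8 → replaces 11 → [2, 5, 8, 19]
8 → already a tail → [2, 5, 8, 19]
Four tails, so the longest strictly increasing subsequence has length 4 (e.g. 5, 17, 18, 19).

4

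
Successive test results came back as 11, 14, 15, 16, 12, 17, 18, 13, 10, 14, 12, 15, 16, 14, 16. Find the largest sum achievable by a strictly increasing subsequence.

91

Let S[i] be the best sum of a strictly increasing subsequence ending at i:
i:      1  2  3  4  5  6  7  8  9 10 11 12 13 14 15
a[i]:  11 14 15 16 12 17 18 13 10 14 12 15 16 14 16
S:     11 25 40 56 23 73 91 36 10 50 23 65 81 50 81
Maximum is 91 (e.g. 11 + 14 + 15 + 16 + 17 + 18).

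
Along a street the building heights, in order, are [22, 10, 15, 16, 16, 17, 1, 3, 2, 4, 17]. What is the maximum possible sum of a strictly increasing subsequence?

58

Let S[i] be the best sum of a strictly increasing subsequence ending at i:
i:      1  2  3  4  5  6  7  8  9 10 11
a[i]:  22 10 15 16 16 17  1  3  2  4 17
S:     22 10 25 41 41 58  1  4  3  8 58
Maximum is 58 (e.g. 10 + 15 + 16 + 17).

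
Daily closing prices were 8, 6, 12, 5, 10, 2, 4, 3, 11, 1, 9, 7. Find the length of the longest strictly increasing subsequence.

3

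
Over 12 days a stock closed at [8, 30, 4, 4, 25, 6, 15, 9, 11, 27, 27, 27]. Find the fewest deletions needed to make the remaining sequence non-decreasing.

4

Fewest deletions = n − (longest non-decreasing subsequence).
i:      1  2  3  4  5  6  7  8  9 10 11 12
a[i]:   8 30  4  4 25  6 15  9 11 27 27 27
dp:     1  2  1  2  3  3  4  4  5  6  7  8
max dp = 8, so deletions = 12 − 8 = 4.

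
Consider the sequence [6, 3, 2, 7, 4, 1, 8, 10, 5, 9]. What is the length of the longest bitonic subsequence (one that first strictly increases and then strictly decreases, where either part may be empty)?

5

inc[i] = longest strictly increasing subsequence ending at i; dec[i] = longest strictly decreasing subsequence starting at i:
i:      1  2  3  4  5  6  7  8  9 10
a[i]:   6  3  2  7  4  1  8 10  5  9
inc:    1  1  1  2  2  1  3  4  3  4
dec:    4  3  2  3  2  1  2  2  1  1
Best peak at i=8 (value 10): inc=4, dec=2, length 4+2−1 = 5.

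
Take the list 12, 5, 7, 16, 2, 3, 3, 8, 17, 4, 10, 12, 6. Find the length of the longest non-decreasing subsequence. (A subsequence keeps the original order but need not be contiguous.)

6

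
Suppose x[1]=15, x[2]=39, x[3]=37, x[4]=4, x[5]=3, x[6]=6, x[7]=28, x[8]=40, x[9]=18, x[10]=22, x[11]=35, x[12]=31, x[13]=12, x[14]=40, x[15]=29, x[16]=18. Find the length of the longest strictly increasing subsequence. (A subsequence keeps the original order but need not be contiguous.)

6

Track the smallest tail for each achievable length (strict):
15 → extends → [15]
39 → extends → [15, 39]
37 → replaces 39 → [15, 37]
4 → replaces 15 → [4, 37]
3 → replaces 4 → [3, 37]
6 → replaces 37 → [3, 6]
28 → extends → [3, 6, 28]
40 → extends → [3, 6, 28, 40]
18 → replaces 28 → [3, 6, 18, 40]
22 → replaces 40 → [3, 6, 18, 22]
35 → extends → [3, 6, 18, 22, 35]
31 → replaces 35 → [3, 6, 18, 22, 31]
12 → replaces 18 → [3, 6, 12, 22, 31]
40 → extends → [3, 6, 12, 22, 31, 40]
29 → replaces 31 → [3, 6, 12, 22, 29, 40]
18 → replaces 22 → [3, 6, 12, 18, 29, 40]
Six tails, so the longest strictly increasing subsequence has length 6 (e.g. 4, 6, 18, 22, 35, 40).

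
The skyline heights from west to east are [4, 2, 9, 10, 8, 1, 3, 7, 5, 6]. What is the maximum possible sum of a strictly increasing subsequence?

Let S[i] be the best sum of a strictly increasing subsequence ending at i:
i:      1  2  3  4  5  6  7  8  9 10
a[i]:   4  2  9 10  8  1  3  7  5  6
S:      4  2 13 23 12  1  5 12 10 16
Maximum is 23 (e.g. 4 + 9 + 10).

23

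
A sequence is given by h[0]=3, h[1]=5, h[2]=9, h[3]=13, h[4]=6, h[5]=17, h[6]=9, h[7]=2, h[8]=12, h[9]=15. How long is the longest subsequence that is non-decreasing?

Let dp[i] be the length of the longest such subsequence ending at index i:
i:      0  1  2  3  4  5  6  7  8  9
h[i]:   3  5  9 13  6 17  9  2 12 15
dp:     1  2  3  4  3  5  4  1  5  6
Maximum dp value is 6.

6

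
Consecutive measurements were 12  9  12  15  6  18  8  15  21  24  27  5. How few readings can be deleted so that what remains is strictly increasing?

Fewest deletions = n − (longest strictly increasing subsequence).
i:      1  2  3  4  5  6  7  8  9 10 11 12
a[i]:  12  9 12 15  6 18  8 15 21 24 27  5
dp:     1  1  2  3  1  4  2  3  5  6  7  1
max dp = 7, so deletions = 12 − 7 = 5.

5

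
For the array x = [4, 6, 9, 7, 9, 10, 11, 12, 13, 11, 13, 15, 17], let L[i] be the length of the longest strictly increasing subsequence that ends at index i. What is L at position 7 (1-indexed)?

dp[i] = 1 + max{dp[j] : j<i, x[j]<x[i]} (or 1 if no such j):
i:      1  2  3  4  5  6  7  8  9 10 11 12 13
x[i]:   4  6  9  7  9 10 11 12 13 11 13 15 17
dp:     1  2  3  3  4  5  6  7  8  6  8  9 10
At index 7 the value is 6.

6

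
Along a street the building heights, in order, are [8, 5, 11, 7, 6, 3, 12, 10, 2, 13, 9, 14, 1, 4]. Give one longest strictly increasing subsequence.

Patience tails give the LIS length; then backtrack through the dp parents:
8 → extends → [8]
5 → replaces 8 → [5]
11 → extends → [5, 11]
7 → replaces 11 → [5, 7]
6 → replaces 7 → [5, 6]
3 → replaces 5 → [3, 6]
12 → extends → [3, 6, 12]
10 → replaces 12 → [3, 6, 10]
2 → replaces 3 → [2, 6, 10]
13 → extends → [2, 6, 10, 13]
9 → replaces 10 → [2, 6, 9, 13]
14 → extends → [2, 6, 9, 13, 14]
1 → replaces 2 → [1, 6, 9, 13, 14]
4 → replaces 6 → [1, 4, 9, 13, 14]
Length 5; one witness is 8, 11, 12, 13, 14.

8, 11, 12, 13, 14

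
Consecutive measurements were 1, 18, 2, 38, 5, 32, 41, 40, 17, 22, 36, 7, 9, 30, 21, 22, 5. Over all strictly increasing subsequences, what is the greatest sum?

98

Let S[i] be the best sum of a strictly increasing subsequence ending at i:
i:      1  2  3  4  5  6  7  8  9 10 11 12 13 14 15 16 17
a[i]:   1 18  2 38  5 32 41 40 17 22 36  7  9 30 21 22  5
S:      1 19  3 57  8 51 98 97 25 47 87 15 24 77 46 68  8
Maximum is 98 (e.g. 1 + 18 + 38 + 41).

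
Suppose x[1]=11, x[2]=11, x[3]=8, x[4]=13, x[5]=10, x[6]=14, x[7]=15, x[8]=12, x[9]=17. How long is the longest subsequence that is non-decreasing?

Track the smallest tail for each achievable length (allowing ties):
11 → extends → [11]
11 → extends → [11, 11]
8 → replaces 11 → [8, 11]
13 → extends → [8, 11, 13]
10 → replaces 11 → [8, 10, 13]
14 → extends → [8, 10, 13, 14]
15 → extends → [8, 10, 13, 14, 15]
12 → replaces 13 → [8, 10, 12, 14, 15]
17 → extends → [8, 10, 12, 14, 15, 17]
Six tails, so the longest non-decreasing subsequence has length 6 (e.g. 11, 11, 13, 14, 15, 17).

6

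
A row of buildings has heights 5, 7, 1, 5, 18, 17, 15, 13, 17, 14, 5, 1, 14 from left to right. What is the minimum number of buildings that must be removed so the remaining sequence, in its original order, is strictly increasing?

9

Fewest deletions = n − (longest strictly increasing subsequence).
Patience tails:
5 → extends → [5]
7 → extends → [5, 7]
1 → replaces 5 → [1, 7]
5 → replaces 7 → [1, 5]
18 → extends → [1, 5, 18]
17 → replaces 18 → [1, 5, 17]
15 → replaces 17 → [1, 5, 15]
13 → replaces 15 → [1, 5, 13]
17 → extends → [1, 5, 13, 17]
14 → replaces 17 → [1, 5, 13, 14]
5 → already a tail → [1, 5, 13, 14]
1 → already a tail → [1, 5, 13, 14]
14 → already a tail → [1, 5, 13, 14]
Longest strictly increasing subsequence has length 4, so deletions = 13 − 4 = 9.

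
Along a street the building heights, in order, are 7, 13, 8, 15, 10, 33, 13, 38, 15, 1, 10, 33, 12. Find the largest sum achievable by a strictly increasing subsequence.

Let S[i] be the best sum of a strictly increasing subsequence ending at i:
i:       1   2   3   4   5   6   7   8   9  10  11  12  13
a[i]:    7  13   8  15  10  33  13  38  15   1  10  33  12
S:       7  20  15  35  25  68  38 106  53   1  25  86  37
Maximum is 106 (e.g. 7 + 13 + 15 + 33 + 38).

106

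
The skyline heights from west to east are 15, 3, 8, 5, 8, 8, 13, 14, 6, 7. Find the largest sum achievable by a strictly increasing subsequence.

43

Let S[i] be the best sum of a strictly increasing subsequence ending at i:
i:      1  2  3  4  5  6  7  8  9 10
a[i]:  15  3  8  5  8  8 13 14  6  7
S:     15  3 11  8 16 16 29 43 14 21
Maximum is 43 (e.g. 3 + 5 + 8 + 13 + 14).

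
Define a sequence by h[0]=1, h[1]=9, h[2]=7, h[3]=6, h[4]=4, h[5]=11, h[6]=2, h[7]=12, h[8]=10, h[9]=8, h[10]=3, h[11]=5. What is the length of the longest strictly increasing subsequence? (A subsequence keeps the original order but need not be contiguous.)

4

Track the smallest tail for each achievable length (strict):
1 → extends → [1]
9 → extends → [1, 9]
7 → replaces 9 → [1, 7]
6 → replaces 7 → [1, 6]
4 → replaces 6 → [1, 4]
11 → extends → [1, 4, 11]
2 → replaces 4 → [1, 2, 11]
12 → extends → [1, 2, 11, 12]
10 → replaces 11 → [1, 2, 10, 12]
8 → replaces 10 → [1, 2, 8, 12]
3 → replaces 8 → [1, 2, 3, 12]
5 → replaces 12 → [1, 2, 3, 5]
Four tails, so the longest strictly increasing subsequence has length 4 (e.g. 1, 9, 11, 12).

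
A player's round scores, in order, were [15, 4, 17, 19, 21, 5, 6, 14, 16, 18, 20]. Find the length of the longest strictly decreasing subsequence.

2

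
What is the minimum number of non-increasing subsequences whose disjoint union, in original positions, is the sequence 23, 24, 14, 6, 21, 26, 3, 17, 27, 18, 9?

The minimum number of non-increasing subsequences covering a sequence equals the length of its longest strictly increasing subsequence.
LIS length is 4 (e.g. 23, 24, 26, 27), so 4 piles are needed.

4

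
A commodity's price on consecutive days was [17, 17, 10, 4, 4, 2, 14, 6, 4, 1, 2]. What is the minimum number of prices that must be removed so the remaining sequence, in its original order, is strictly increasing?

Fewest deletions = n − (longest strictly increasing subsequence).
Patience tails:
17 → extends → [17]
17 → already a tail → [17]
10 → replaces 17 → [10]
4 → replaces 10 → [4]
4 → already a tail → [4]
2 → replaces 4 → [2]
14 → extends → [2, 14]
6 → replaces 14 → [2, 6]
4 → replaces 6 → [2, 4]
1 → replaces 2 → [1, 4]
2 → replaces 4 → [1, 2]
Longest strictly increasing subsequence has length 2, so deletions = 11 − 2 = 9.

9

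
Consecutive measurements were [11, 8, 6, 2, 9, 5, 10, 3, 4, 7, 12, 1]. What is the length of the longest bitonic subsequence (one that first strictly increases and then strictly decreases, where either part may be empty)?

6

inc[i] = longest strictly increasing subsequence ending at i; dec[i] = longest strictly decreasing subsequence starting at i:
i:      1  2  3  4  5  6  7  8  9 10 11 12
a[i]:  11  8  6  2  9  5 10  3  4  7 12  1
inc:    1  1  1  1  2  2  3  2  3  4  5  1
dec:    6  5  4  2  4  3  3  2  2  2  2  1
Best peak at i=1 (value 11): inc=1, dec=6, length 1+6−1 = 6.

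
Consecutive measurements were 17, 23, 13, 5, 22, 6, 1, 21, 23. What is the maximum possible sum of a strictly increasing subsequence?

62

Let S[i] be the best sum of a strictly increasing subsequence ending at i:
i:      1  2  3  4  5  6  7  8  9
a[i]:  17 23 13  5 22  6  1 21 23
S:     17 40 13  5 39 11  1 38 62
Maximum is 62 (e.g. 17 + 22 + 23).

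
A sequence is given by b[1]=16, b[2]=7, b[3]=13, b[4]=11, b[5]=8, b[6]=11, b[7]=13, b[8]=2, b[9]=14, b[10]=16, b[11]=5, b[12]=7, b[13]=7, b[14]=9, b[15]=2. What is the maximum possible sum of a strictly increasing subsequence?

Let S[i] be the best sum of a strictly increasing subsequence ending at i:
i:      1  2  3  4  5  6  7  8  9 10 11 12 13 14 15
b[i]:  16  7 13 11  8 11 13  2 14 16  5  7  7  9  2
S:     16  7 20 18 15 26 39  2 53 69  7 14 14 24  2
Maximum is 69 (e.g. 7 + 8 + 11 + 13 + 14 + 16).

69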